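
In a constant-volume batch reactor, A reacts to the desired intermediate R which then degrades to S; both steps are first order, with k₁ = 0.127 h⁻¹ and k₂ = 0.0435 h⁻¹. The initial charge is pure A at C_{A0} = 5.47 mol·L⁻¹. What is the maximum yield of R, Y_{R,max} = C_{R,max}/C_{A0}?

0.572

For a first-order series the maximum intermediate yield is C_{R,max}/C_{A0} = (k₁/k₂)^[k₂/(k₂−k₁)].
= (0.127/0.0435)^(0.0435/(0.0435−0.127)) = (2.920)^(-0.5210) = 0.5723.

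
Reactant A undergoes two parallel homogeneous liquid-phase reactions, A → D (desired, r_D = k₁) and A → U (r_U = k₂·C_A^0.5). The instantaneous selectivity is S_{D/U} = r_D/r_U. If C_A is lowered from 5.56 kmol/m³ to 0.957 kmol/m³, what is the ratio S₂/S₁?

S_{D/U} = (k₁/k₂)·C_A^-0.5, so S₂/S₁ = (C_{A,2}/C_{A,1})^-0.5.
= (0.957/5.56)^(-0.5) = (0.1721)^(-0.5) = 2.41.

2.41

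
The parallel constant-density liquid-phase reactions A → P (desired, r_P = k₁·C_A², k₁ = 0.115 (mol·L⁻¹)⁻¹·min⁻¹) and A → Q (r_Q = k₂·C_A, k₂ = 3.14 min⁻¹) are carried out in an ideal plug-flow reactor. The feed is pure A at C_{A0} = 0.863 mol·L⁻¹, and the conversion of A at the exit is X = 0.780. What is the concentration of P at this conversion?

0.0127 mol·L⁻¹

C_A = C_{A0}(1−X) = 0.1899 mol·L⁻¹.
Along a PFR/batch, dC_Q/dC_A = −r_Q/(r_P+r_Q) = −k₂/(k₂+k₁·C_A).
Integrating from C_{A0} to C_A: C_Q = (3.14/0.115)·ln[(3.14+0.115·0.863)/(3.14+0.115·0.190)] = 27.30·ln(3.239/3.162) = 0.6604 mol·L⁻¹.
Then C_P = (C_{A0}−C_A) − C_Q = 0.6731 − 0.6604 = 0.01270 mol·L⁻¹.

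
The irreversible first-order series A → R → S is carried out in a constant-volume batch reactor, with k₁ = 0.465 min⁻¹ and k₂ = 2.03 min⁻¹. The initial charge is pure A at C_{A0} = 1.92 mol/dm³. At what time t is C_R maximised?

0.942 min

Setting dC_R/dt = 0 gives t_opt = ln(k₂/k₁)/(k₂−k₁).
= ln(2.03/0.465)/(2.03−0.465) = ln(4.366)/1.565 = 1.474/1.565 = 0.942 min.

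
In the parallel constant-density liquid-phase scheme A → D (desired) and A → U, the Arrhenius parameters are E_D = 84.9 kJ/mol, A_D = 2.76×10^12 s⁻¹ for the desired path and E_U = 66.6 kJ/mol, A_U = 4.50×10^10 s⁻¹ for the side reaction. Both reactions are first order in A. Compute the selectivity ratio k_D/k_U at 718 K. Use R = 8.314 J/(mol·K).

Since both paths have the same order in A, the concentration cancels and S_{D/U} = k_D/k_U = (A_D/A_U)·exp[(E_U−E_D)/(RT)].
(E_U−E_D)/(RT) = (66.6−84.9)×10³/(8.314×718) = -18300/5969 = -3.066.
k_D/k_U = (2.76×10^12/4.50×10^10)·exp(-3.066) = 61.33 × 0.04663 = 2.86.

2.86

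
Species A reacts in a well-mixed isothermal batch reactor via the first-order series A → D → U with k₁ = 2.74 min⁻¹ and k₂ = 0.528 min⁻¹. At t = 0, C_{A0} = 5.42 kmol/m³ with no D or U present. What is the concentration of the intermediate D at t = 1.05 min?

The intermediate concentration in a first-order A→B→C sequence is C_D = k₁C_{A0}(e^(−k₁t) − e^(−k₂t))/(k₂−k₁).
e^(−k₁t) = e^(−2.74×1.05) = e^(−2.877) = 0.05630; e^(−k₂t) = e^(−0.5544) = 0.5744.
C_D = 2.74×5.42/(0.528−2.74) × (0.05630−0.5744) = (-6.714)×(-0.5181) = 3.478 kmol/m³.

3.48 kmol/m³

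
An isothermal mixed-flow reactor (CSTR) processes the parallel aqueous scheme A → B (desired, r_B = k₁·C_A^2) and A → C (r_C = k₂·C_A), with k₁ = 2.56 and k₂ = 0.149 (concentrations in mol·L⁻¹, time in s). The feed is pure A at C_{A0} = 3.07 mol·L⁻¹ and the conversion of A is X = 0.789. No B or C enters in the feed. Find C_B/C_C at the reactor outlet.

11.1

Exit C_A = C_{A0}(1−X) = 3.07×0.211 = 0.6478 mol·L⁻¹.
A CSTR operates uniformly at the exit composition, giving r_B = 1.074 and r_C = 0.09652 (each k·C_A^n at C_A = 0.6478).
Overall selectivity = C_B/C_C = r_Bτ/(r_Cτ) = r_B/r_C = 11.1.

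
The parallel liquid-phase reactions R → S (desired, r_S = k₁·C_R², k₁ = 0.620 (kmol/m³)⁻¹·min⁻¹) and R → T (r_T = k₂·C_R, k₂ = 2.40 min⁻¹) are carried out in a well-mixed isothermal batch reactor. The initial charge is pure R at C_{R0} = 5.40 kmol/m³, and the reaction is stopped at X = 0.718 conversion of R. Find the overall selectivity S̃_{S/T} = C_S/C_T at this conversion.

C_R = C_{R0}(1−X) = 1.523 kmol/m³.
Along a PFR/batch, dC_T/dC_R = −r_T/(r_S+r_T) = −k₂/(k₂+k₁·C_R).
Integrating from C_{R0} to C_R: C_T = (2.40/0.620)·ln[(2.40+0.620·5.40)/(2.40+0.620·1.52)] = 3.871·ln(5.748/3.344) = 2.097 kmol/m³.
Then C_S = (C_{R0}−C_R) − C_T = 3.877 − 2.097 = 1.781 kmol/m³.
S̃_{S/T} = C_S/C_T = 1.781/2.097 = 0.849.

0.849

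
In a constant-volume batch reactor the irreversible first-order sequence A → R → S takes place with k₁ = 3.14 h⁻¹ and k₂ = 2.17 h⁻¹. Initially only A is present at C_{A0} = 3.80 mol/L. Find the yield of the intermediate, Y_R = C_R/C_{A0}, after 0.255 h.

The intermediate concentration in a first-order A→B→C sequence is C_R = k₁C_{A0}(e^(−k₁t) − e^(−k₂t))/(k₂−k₁).
e^(−k₁t) = e^(−3.14×0.255) = e^(−0.8007) = 0.4490; e^(−k₂t) = e^(−0.5534) = 0.5750.
C_R = 3.14×3.80/(2.17−3.14) × (0.4490−0.5750) = (-12.30)×(-0.1260) = 1.550 mol/L.
Y_R = C_R/C_{A0} = 1.550/3.80 = 0.408.

0.408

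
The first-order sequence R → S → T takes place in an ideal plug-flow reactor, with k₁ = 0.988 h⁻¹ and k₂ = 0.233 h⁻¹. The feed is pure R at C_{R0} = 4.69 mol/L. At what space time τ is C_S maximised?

1.91 h

Setting dC_S/dτ = 0 gives τ_opt = ln(k₂/k₁)/(k₂−k₁).
= ln(0.233/0.988)/(0.233−0.988) = ln(0.2358)/-0.7550 = -1.445/-0.7550 = 1.91 h.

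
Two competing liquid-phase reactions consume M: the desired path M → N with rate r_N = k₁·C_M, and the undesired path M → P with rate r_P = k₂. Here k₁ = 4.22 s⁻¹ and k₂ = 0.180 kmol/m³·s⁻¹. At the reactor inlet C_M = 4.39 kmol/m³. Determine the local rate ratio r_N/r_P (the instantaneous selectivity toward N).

S_{N/P} = r_N/r_P = (k₁·C_M)/(k₂) = (k₁/k₂)·C_M.
= (4.22×4.390) / (0.180) = 18.53/0.1800 = 103.
Since the desired path is higher order in M, keeping C_M high (PFR or concentrated feed) favours N.

103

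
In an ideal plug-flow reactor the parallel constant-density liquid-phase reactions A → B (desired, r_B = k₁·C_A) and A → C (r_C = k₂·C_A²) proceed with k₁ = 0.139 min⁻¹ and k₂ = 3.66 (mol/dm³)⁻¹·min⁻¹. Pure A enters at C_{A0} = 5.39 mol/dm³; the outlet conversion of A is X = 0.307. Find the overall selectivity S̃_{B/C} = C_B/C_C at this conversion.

C_A = C_{A0}(1−X) = 3.735 mol/dm³.
Along a PFR/batch, dC_B/dC_A = −r_B/(r_B+r_C) = −k₁/(k₁+k₂·C_A).
Integrating from C_{A0} to C_A: C_B = (0.139/3.66)·ln[(0.139+3.66·5.39)/(0.139+3.66·3.74)] = 0.03798·ln(19.87/13.81) = 0.01381 mol/dm³.
C_C = (C_{A0}−C_A)−C_B = 1.641 mol/dm³; S̃_{B/C} = 0.01381/1.641 = 0.00842.

0.00842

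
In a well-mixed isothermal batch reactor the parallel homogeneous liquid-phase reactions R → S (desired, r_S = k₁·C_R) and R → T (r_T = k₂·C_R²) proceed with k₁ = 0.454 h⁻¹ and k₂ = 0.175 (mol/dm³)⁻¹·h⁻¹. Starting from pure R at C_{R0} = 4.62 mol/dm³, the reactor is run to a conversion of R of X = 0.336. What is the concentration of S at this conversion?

C_R = C_{R0}(1−X) = 3.068 mol/dm³.
Along a PFR/batch, dC_S/dC_R = −r_S/(r_S+r_T) = −k₁/(k₁+k₂·C_R).
Integrating from C_{R0} to C_R: C_S = (0.454/0.175)·ln[(0.454+0.175·4.62)/(0.454+0.175·3.07)] = 2.594·ln(1.262/0.9908) = 0.6286 mol/dm³.

0.629 mol/dm³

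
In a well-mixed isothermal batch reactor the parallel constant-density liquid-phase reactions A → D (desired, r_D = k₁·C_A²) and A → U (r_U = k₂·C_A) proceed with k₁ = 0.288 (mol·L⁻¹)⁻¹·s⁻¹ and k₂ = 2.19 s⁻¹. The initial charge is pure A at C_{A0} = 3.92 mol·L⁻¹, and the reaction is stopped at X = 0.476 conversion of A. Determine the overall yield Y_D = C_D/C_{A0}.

C_A = C_{A0}(1−X) = 2.054 mol·L⁻¹.
Along a PFR/batch, dC_U/dC_A = −r_U/(r_D+r_U) = −k₂/(k₂+k₁·C_A).
Integrating from C_{A0} to C_A: C_U = (2.19/0.288)·ln[(2.19+0.288·3.92)/(2.19+0.288·2.05)] = 7.604·ln(3.319/2.782) = 1.343 mol·L⁻¹.
Then C_D = (C_{A0}−C_A) − C_U = 1.866 − 1.343 = 0.5228 mol·L⁻¹.
Y_D = C_D/C_{A0} = 0.5228/3.92 = 0.133.

0.133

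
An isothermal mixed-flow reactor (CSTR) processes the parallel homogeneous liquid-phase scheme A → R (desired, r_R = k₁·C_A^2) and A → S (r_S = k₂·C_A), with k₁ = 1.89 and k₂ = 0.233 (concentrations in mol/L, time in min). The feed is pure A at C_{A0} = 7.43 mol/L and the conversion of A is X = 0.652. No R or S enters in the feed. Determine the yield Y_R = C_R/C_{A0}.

Exit C_A = C_{A0}(1−X) = 7.43×0.348 = 2.586 mol/L.
A CSTR operates uniformly at the exit composition, giving r_R = 12.64 and r_S = 0.6025 (each k·C_A^n at C_A = 2.586).
Fraction of consumed A going to R: r_R/(r_R+r_S) = 0.9545.
C_R = 0.9545·C_{A0}·X = 0.9545×7.43×0.652 = 4.62 mol/L; Y_R = C_R/C_{A0} = 0.622.

0.622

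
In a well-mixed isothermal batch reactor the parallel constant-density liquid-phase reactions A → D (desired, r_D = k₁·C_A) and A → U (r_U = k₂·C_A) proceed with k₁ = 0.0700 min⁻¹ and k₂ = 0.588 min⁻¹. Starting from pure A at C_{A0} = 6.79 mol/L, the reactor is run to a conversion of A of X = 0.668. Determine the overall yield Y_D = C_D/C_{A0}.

0.0711

C_A = C_{A0}(1−X) = 2.254 mol/L.
Both paths are first order in A, so the instantaneous fraction to D is constant: dC_D/d(−C_A) = k₁/(k₁+k₂) = 0.1064.
C_D = 0.1064·(C_{A0}−C_A) = 0.1064×4.536 = 0.483 mol/L.
Y_D = C_D/C_{A0} = 0.4825/6.79 = 0.0711.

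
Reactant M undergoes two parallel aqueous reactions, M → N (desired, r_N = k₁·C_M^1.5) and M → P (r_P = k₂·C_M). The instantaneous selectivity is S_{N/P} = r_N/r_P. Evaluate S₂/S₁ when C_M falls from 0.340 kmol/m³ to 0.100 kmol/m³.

0.542

S_{N/P} = (k₁/k₂)·C_M^0.5, so S₂/S₁ = (C_{M,2}/C_{M,1})^0.5.
= (0.100/0.340)^0.5 = (0.2941)^0.5 = 0.542.
Selectivity toward N falls as C_M falls — high-concentration operation is favoured.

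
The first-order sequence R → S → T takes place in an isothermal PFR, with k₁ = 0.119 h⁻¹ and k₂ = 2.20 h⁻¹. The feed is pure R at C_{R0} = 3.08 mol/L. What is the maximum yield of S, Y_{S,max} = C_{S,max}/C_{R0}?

At the optimum, C_{S,max}/C_{R0} = (k₁/k₂)^[k₂/(k₂−k₁)].
= (0.119/2.20)^(2.20/(2.20−0.119)) = (0.05409)^(1.057) = 0.04578.

0.0458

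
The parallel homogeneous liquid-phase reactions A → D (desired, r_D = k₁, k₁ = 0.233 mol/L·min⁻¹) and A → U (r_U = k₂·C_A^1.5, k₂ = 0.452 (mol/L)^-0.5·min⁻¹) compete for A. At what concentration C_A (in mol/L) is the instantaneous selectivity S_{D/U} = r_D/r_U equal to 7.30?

0.171 mol/L

S_{D/U} = (k₁/k₂)·C_A^-1.5 ⇒ C_A = (S·k₂/k₁)^(1/(-1.5)).
= (7.30×0.452/0.233)^(-0.6667) = (14.16)^(-0.6667) = 0.171 mol/L.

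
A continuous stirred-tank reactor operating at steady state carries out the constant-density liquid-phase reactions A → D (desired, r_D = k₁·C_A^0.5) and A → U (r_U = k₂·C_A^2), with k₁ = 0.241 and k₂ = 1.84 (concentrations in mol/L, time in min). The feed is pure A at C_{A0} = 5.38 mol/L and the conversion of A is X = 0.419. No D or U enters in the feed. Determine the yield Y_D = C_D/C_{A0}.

Exit C_A = C_{A0}(1−X) = 5.38×0.581 = 3.126 mol/L.
In a CSTR the entire volume is at exit conditions, so r_D = 0.241×3.126^0.5 = 0.4261 and r_U = 1.84×3.126^2 = 17.98.
Fraction of consumed A going to D: r_D/(r_D+r_U) = 0.02315.
C_D = 0.02315·C_{A0}·X = 0.02315×5.38×0.419 = 0.0522 mol/L; Y_D = C_D/C_{A0} = 0.00970.

0.00970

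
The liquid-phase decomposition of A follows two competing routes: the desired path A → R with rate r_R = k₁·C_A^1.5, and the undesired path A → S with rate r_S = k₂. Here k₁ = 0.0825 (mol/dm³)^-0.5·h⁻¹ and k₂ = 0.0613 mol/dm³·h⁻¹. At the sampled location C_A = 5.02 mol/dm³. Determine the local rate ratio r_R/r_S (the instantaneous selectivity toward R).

S_{R/S} = r_R/r_S = (k₁·C_A^1.5)/(k₂) = (k₁/k₂)·C_A^1.5.
= (0.0825×5.020^1.5) / (0.0613) = 0.9279/0.06130 = 15.1.
Since the desired path is higher order in A, keeping C_A high (PFR or concentrated feed) favours R.

15.1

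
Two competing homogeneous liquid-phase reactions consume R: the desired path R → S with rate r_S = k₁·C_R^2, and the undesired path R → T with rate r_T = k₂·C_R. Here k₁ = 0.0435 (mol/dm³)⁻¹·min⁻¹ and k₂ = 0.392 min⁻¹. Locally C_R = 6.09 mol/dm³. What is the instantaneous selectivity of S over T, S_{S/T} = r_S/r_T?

S_{S/T} = r_S/r_T = (k₁·C_R^2)/(k₂·C_R) = (k₁/k₂)·C_R.
= (0.0435×6.090^2) / (0.392×6.090) = 1.613/2.387 = 0.676.
Since the desired path is higher order in R, keeping C_R high (PFR or concentrated feed) favours S.

0.676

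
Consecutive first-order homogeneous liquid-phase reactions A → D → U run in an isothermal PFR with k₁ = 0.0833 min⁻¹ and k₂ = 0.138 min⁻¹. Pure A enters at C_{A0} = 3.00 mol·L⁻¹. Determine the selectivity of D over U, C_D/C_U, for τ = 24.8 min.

0.196

The intermediate concentration in a first-order A→B→C sequence is C_D = k₁C_{A0}(e^(−k₁τ) − e^(−k₂τ))/(k₂−k₁).
e^(−k₁τ) = e^(−0.0833×24.8) = e^(−2.066) = 0.1267; e^(−k₂τ) = e^(−3.422) = 0.03263.
C_D = 0.0833×3.00/(0.138−0.0833) × (0.1267−0.03263) = 4.569×0.09408 = 0.4298 mol·L⁻¹.
C_A = C_{A0}e^(−k₁τ) = 0.3801 mol·L⁻¹, so C_U = C_{A0}−C_A−C_D = 2.190 mol·L⁻¹; C_D/C_U = 0.196.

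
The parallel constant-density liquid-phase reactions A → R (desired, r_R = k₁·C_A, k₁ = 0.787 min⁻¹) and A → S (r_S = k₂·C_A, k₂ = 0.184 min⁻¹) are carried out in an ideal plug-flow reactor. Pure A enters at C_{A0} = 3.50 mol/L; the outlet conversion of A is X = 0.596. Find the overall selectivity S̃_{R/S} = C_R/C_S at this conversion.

4.28

C_A = C_{A0}(1−X) = 1.414 mol/L.
Both paths are first order in A, so the instantaneous fraction to R is constant: dC_R/d(−C_A) = k₁/(k₁+k₂) = 0.8105.
C_R = 0.8105·(C_{A0}−C_A) = 0.8105×2.086 = 1.69 mol/L.
C_S = (C_{A0}−C_A)−C_R = 0.3953 mol/L; S̃_{R/S} = 1.691/0.3953 = 4.28.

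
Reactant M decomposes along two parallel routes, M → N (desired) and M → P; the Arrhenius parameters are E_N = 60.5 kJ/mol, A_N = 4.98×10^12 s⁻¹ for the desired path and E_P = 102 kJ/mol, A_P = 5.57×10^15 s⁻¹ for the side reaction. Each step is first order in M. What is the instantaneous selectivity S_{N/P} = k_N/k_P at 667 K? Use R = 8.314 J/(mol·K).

1.59

k_N/k_P = (A_N/A_P)·exp[−(E_N−E_P)/(RT)] = (A_N/A_P)·exp[(E_P−E_N)/(RT)].
(E_P−E_N)/(RT) = (102−60.5)×10³/(8.314×667) = 41500/5545 = 7.484.
k_N/k_P = (4.98×10^12/5.57×10^15)·exp(7.484) = 8.941×10^-4 × 1779 = 1.59.
Since E_N < E_P, lowering the temperature improves selectivity toward N.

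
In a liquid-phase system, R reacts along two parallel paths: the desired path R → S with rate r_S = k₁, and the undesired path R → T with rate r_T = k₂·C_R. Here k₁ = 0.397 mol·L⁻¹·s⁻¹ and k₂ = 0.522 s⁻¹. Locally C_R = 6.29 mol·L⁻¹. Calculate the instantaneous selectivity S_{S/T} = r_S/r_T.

0.121

S_{S/T} = r_S/r_T = (k₁)/(k₂·C_R) = (k₁/k₂)·C_R⁻¹.
= (0.397) / (0.522×6.290) = 0.3970/3.283 = 0.121.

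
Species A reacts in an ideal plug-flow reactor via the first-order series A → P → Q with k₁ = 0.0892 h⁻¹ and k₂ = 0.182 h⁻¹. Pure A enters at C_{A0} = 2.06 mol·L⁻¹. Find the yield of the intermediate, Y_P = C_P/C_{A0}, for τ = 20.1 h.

0.135

Solving the coupled first-order balances gives C_P(τ) = [k₁/(k₂−k₁)]·C_{A0}·(e^(−k₁τ) − e^(−k₂τ)).
e^(−k₁τ) = e^(−0.0892×20.1) = e^(−1.793) = 0.1665; e^(−k₂τ) = e^(−3.658) = 0.02578.
C_P = 0.0892×2.06/(0.182−0.0892) × (0.1665−0.02578) = 1.980×0.1407 = 0.2786 mol·L⁻¹.
Y_P = C_P/C_{A0} = 0.2786/2.06 = 0.135.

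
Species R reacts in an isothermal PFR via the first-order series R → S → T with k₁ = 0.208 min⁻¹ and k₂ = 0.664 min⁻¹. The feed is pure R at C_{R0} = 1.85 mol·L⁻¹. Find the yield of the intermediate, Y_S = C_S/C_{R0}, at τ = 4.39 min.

The intermediate concentration in a first-order A→B→C sequence is C_S = k₁C_{R0}(e^(−k₁τ) − e^(−k₂τ))/(k₂−k₁).
e^(−k₁τ) = e^(−0.208×4.39) = e^(−0.9131) = 0.4013; e^(−k₂τ) = e^(−2.915) = 0.05421.
C_S = 0.208×1.85/(0.664−0.208) × (0.4013−0.05421) = 0.8439×0.3471 = 0.2929 mol·L⁻¹.
Y_S = C_S/C_{R0} = 0.2929/1.85 = 0.158.

0.158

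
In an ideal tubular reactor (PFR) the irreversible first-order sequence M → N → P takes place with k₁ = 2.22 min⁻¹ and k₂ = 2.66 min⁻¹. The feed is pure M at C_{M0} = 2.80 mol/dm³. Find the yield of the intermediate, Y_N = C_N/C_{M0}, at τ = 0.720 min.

0.277

Solving the coupled first-order balances gives C_N(τ) = [k₁/(k₂−k₁)]·C_{M0}·(e^(−k₁τ) − e^(−k₂τ)).
e^(−k₁τ) = e^(−2.22×0.720) = e^(−1.598) = 0.2022; e^(−k₂τ) = e^(−1.915) = 0.1473.
C_N = 2.22×2.80/(2.66−2.22) × (0.2022−0.1473) = 14.13×0.05491 = 0.7757 mol/dm³.
Y_N = C_N/C_{M0} = 0.7757/2.80 = 0.277.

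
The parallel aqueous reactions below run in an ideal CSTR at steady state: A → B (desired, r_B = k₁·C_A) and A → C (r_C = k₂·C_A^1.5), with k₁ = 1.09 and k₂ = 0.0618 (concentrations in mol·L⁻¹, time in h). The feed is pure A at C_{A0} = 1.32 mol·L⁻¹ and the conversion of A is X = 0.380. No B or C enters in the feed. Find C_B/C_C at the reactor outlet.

19.5

Exit C_A = C_{A0}(1−X) = 1.32×0.620 = 0.8184 mol·L⁻¹.
A CSTR operates uniformly at the exit composition, giving r_B = 0.8921 and r_C = 0.04575 (each k·C_A^n at C_A = 0.8184).
Overall selectivity = C_B/C_C = r_Bτ/(r_Cτ) = r_B/r_C = 19.5.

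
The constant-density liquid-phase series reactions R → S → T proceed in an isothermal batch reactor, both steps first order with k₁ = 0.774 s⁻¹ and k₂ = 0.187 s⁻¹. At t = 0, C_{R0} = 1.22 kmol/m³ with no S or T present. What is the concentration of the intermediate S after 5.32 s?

The intermediate concentration in a first-order A→B→C sequence is C_S = k₁C_{R0}(e^(−k₁t) − e^(−k₂t))/(k₂−k₁).
e^(−k₁t) = e^(−0.774×5.32) = e^(−4.118) = 0.01628; e^(−k₂t) = e^(−0.9948) = 0.3698.
C_S = 0.774×1.22/(0.187−0.774) × (0.01628−0.3698) = (-1.609)×(-0.3535) = 0.5687 kmol/m³.

0.569 kmol/m³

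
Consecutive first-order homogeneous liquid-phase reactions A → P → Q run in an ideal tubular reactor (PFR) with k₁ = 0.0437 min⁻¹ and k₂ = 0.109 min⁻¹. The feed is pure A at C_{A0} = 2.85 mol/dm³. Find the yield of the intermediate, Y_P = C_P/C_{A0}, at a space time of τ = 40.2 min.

The intermediate concentration in a first-order A→B→C sequence is C_P = k₁C_{A0}(e^(−k₁τ) − e^(−k₂τ))/(k₂−k₁).
e^(−k₁τ) = e^(−0.0437×40.2) = e^(−1.757) = 0.1726; e^(−k₂τ) = e^(−4.382) = 0.01250.
C_P = 0.0437×2.85/(0.109−0.0437) × (0.1726−0.01250) = 1.907×0.1601 = 0.3054 mol/dm³.
Y_P = C_P/C_{A0} = 0.3054/2.85 = 0.107.

0.107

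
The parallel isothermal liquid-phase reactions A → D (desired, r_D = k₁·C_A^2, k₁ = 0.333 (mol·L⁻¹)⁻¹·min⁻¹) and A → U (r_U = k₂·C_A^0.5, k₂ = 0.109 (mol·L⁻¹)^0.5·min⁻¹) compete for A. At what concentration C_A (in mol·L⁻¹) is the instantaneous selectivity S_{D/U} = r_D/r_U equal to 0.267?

0.197 mol·L⁻¹

S_{D/U} = (k₁/k₂)·C_A^1.5 ⇒ C_A = (S·k₂/k₁)^(1/1.5).
= (0.267×0.109/0.333)^(0.6667) = (0.08740)^(0.6667) = 0.197 mol·L⁻¹.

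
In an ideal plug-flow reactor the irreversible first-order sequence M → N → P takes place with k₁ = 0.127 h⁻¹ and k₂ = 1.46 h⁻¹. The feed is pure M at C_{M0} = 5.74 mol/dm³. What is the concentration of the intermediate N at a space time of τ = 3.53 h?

0.346 mol/dm³

Solving the coupled first-order balances gives C_N(τ) = [k₁/(k₂−k₁)]·C_{M0}·(e^(−k₁τ) − e^(−k₂τ)).
e^(−k₁τ) = e^(−0.127×3.53) = e^(−0.4483) = 0.6387; e^(−k₂τ) = e^(−5.154) = 0.005777.
C_N = 0.127×5.74/(1.46−0.127) × (0.6387−0.005777) = 0.5469×0.6329 = 0.3461 mol/dm³.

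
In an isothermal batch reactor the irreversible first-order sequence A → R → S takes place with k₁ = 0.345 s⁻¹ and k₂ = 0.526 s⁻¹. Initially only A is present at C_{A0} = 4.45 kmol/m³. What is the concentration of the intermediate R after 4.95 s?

Solving the coupled first-order balances gives C_R(t) = [k₁/(k₂−k₁)]·C_{A0}·(e^(−k₁t) − e^(−k₂t)).
e^(−k₁t) = e^(−0.345×4.95) = e^(−1.708) = 0.1813; e^(−k₂t) = e^(−2.604) = 0.07400.
C_R = 0.345×4.45/(0.526−0.345) × (0.1813−0.07400) = 8.482×0.1073 = 0.9099 kmol/m³.

0.910 kmol/m³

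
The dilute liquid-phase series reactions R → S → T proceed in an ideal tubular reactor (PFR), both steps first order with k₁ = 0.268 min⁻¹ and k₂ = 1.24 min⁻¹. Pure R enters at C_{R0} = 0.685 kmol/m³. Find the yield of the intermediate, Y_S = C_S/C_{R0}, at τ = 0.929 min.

0.128

The intermediate concentration in a first-order A→B→C sequence is C_S = k₁C_{R0}(e^(−k₁τ) − e^(−k₂τ))/(k₂−k₁).
e^(−k₁τ) = e^(−0.268×0.929) = e^(−0.2490) = 0.7796; e^(−k₂τ) = e^(−1.152) = 0.3160.
C_S = 0.268×0.685/(1.24−0.268) × (0.7796−0.3160) = 0.1889×0.4636 = 0.08756 kmol/m³.
Y_S = C_S/C_{R0} = 0.08756/0.685 = 0.128.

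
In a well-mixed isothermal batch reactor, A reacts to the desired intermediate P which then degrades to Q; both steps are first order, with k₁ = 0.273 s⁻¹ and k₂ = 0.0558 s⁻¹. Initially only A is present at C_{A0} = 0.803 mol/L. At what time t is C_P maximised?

7.31 s

Setting dC_P/dt = 0 gives t_opt = ln(k₂/k₁)/(k₂−k₁).
= ln(0.0558/0.273)/(0.0558−0.273) = ln(0.2044)/-0.2172 = -1.588/-0.2172 = 7.31 s.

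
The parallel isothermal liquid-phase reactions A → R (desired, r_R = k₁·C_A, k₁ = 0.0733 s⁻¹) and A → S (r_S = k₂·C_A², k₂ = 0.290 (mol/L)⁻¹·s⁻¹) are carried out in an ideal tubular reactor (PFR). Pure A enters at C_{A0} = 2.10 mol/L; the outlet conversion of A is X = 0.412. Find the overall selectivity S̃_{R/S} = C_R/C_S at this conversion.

C_A = C_{A0}(1−X) = 1.235 mol/L.
Along a PFR/batch, dC_R/dC_A = −r_R/(r_R+r_S) = −k₁/(k₁+k₂·C_A).
Integrating from C_{A0} to C_A: C_R = (0.0733/0.290)·ln[(0.0733+0.290·2.10)/(0.0733+0.290·1.23)] = 0.2528·ln(0.6823/0.4314) = 0.1159 mol/L.
C_S = (C_{A0}−C_A)−C_R = 0.7493 mol/L; S̃_{R/S} = 0.1159/0.7493 = 0.155.

0.155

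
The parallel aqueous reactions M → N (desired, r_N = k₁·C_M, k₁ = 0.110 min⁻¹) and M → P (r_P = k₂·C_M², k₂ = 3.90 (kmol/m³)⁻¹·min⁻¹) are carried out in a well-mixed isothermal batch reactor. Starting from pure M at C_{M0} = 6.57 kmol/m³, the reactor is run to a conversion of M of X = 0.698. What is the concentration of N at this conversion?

C_M = C_{M0}(1−X) = 1.984 kmol/m³.
Along a PFR/batch, dC_N/dC_M = −r_N/(r_N+r_P) = −k₁/(k₁+k₂·C_M).
Integrating from C_{M0} to C_M: C_N = (0.110/3.90)·ln[(0.110+3.90·6.57)/(0.110+3.90·1.98)] = 0.02821·ln(25.73/7.848) = 0.03349 kmol/m³.

0.0335 kmol/m³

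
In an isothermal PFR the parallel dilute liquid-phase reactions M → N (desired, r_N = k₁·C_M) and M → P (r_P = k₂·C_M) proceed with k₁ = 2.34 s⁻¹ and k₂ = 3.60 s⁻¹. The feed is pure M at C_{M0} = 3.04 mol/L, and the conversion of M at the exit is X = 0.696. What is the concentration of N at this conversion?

0.834 mol/L

C_M = C_{M0}(1−X) = 0.9242 mol/L.
Both paths are first order in M, so the instantaneous fraction to N is constant: dC_N/d(−C_M) = k₁/(k₁+k₂) = 0.3939.
C_N = 0.3939·(C_{M0}−C_M) = 0.3939×2.116 = 0.834 mol/L.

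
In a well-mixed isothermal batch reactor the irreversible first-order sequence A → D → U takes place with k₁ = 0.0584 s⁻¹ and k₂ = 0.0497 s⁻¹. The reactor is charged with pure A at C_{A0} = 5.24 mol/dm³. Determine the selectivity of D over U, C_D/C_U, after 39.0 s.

0.449

The intermediate concentration in a first-order A→B→C sequence is C_D = k₁C_{A0}(e^(−k₁t) − e^(−k₂t))/(k₂−k₁).
e^(−k₁t) = e^(−0.0584×39.0) = e^(−2.278) = 0.1025; e^(−k₂t) = e^(−1.938) = 0.1439.
C_D = 0.0584×5.24/(0.0497−0.0584) × (0.1025−0.1439) = (-35.17)×(-0.04142) = 1.457 mol/dm³.
C_A = C_{A0}e^(−k₁t) = 0.5373 mol/dm³, so C_U = C_{A0}−C_A−C_D = 3.246 mol/dm³; C_D/C_U = 0.449.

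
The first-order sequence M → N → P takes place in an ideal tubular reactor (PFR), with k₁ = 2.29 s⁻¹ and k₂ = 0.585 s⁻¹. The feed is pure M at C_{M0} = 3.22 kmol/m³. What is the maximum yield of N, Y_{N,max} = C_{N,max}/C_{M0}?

0.626

For a first-order series the maximum intermediate yield is C_{N,max}/C_{M0} = (k₁/k₂)^[k₂/(k₂−k₁)].
= (2.29/0.585)^(0.585/(0.585−2.29)) = (3.915)^(-0.3431) = 0.6261.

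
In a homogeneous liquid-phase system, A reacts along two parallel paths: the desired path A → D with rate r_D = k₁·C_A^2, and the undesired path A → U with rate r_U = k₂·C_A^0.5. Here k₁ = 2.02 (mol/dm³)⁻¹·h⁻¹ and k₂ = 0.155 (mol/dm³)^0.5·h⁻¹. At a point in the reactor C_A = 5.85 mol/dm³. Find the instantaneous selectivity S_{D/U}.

184

S_{D/U} = r_D/r_U = (k₁·C_A^2)/(k₂·C_A^0.5) = (k₁/k₂)·C_A^1.5.
= (2.02×5.850^2) / (0.155×5.850^0.5) = 69.13/0.3749 = 184.
Since the desired path is higher order in A, keeping C_A high (PFR or concentrated feed) favours D.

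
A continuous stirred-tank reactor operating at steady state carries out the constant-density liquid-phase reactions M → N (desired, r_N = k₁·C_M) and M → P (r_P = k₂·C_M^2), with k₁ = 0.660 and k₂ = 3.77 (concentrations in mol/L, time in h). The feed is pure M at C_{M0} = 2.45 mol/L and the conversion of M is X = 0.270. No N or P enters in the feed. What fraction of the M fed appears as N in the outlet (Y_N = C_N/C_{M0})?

0.0241

Exit C_M = C_{M0}(1−X) = 2.45×0.730 = 1.788 mol/L.
Rates in a CSTR are evaluated at the outlet concentration: r_N = 0.660×1.788 = 1.180, r_P = 3.77×1.788^2 = 12.06.
Fraction of consumed M going to N: r_N/(r_N+r_P) = 0.08916.
C_N = 0.08916·C_{M0}·X = 0.08916×2.45×0.270 = 0.0590 mol/L; Y_N = C_N/C_{M0} = 0.0241.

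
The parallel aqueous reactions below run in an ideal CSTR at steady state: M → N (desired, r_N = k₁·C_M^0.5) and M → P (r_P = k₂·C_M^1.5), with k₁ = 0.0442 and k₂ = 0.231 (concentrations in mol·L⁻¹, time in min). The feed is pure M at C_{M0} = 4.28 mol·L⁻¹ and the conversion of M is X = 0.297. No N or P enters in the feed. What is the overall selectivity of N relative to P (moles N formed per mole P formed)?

Exit C_M = C_{M0}(1−X) = 4.28×0.703 = 3.009 mol·L⁻¹.
Rates in a CSTR are evaluated at the outlet concentration: r_N = 0.0442×3.009^0.5 = 0.07667, r_P = 0.231×3.009^1.5 = 1.206.
Overall selectivity = C_N/C_P = r_Nτ/(r_Pτ) = r_N/r_P = 0.0636.

0.0636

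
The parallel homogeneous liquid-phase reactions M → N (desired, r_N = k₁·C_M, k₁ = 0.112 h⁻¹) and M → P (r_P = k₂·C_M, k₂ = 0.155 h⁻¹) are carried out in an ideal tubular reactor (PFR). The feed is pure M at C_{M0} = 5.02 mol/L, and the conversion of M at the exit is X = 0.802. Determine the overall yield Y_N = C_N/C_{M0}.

C_M = C_{M0}(1−X) = 0.9940 mol/L.
Both paths are first order in M, so the instantaneous fraction to N is constant: dC_N/d(−C_M) = k₁/(k₁+k₂) = 0.4195.
C_N = 0.4195·(C_{M0}−C_M) = 0.4195×4.026 = 1.69 mol/L.
Y_N = C_N/C_{M0} = 1.689/5.02 = 0.336.

0.336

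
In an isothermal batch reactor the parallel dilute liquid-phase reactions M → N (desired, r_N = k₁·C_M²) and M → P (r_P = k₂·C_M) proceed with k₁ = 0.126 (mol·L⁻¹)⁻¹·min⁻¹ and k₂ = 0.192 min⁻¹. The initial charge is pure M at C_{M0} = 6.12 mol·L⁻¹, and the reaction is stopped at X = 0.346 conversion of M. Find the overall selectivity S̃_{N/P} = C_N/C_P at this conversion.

C_M = C_{M0}(1−X) = 4.002 mol·L⁻¹.
Along a PFR/batch, dC_P/dC_M = −r_P/(r_N+r_P) = −k₂/(k₂+k₁·C_M).
Integrating from C_{M0} to C_M: C_P = (0.192/0.126)·ln[(0.192+0.126·6.12)/(0.192+0.126·4.00)] = 1.524·ln(0.9631/0.6963) = 0.4943 mol·L⁻¹.
Then C_N = (C_{M0}−C_M) − C_P = 2.118 − 0.4943 = 1.623 mol·L⁻¹.
S̃_{N/P} = C_N/C_P = 1.623/0.4943 = 3.28.

3.28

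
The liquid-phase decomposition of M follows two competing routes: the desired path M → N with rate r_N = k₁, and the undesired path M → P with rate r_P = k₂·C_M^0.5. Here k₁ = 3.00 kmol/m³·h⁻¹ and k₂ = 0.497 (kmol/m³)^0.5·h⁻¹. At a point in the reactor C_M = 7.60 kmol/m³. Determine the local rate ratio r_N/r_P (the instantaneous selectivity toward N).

2.19

S_{N/P} = r_N/r_P = (k₁)/(k₂·C_M^0.5) = (k₁/k₂)·C_M^-0.5.
= (3.00) / (0.497×7.600^0.5) = 3.000/1.370 = 2.19.
The undesired path is higher order in M, so low C_M (CSTR or dilute feed) favours N.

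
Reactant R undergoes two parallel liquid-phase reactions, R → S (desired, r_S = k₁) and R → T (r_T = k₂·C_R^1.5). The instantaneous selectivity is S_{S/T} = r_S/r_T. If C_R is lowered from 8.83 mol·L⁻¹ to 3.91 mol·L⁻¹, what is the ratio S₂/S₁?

3.39

S_{S/T} = (k₁/k₂)·C_R^-1.5, so S₂/S₁ = (C_{R,2}/C_{R,1})^-1.5.
= (3.91/8.83)^(-1.5) = (0.4428)^(-1.5) = 3.39.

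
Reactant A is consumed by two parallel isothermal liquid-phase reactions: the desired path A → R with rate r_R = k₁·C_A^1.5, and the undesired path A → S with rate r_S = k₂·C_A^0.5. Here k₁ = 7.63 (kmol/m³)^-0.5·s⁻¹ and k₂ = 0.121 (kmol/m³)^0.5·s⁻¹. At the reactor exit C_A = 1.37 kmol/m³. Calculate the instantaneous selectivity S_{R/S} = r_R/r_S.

S_{R/S} = r_R/r_S = (k₁·C_A^1.5)/(k₂·C_A^0.5) = (k₁/k₂)·C_A.
= (7.63×1.370^1.5) / (0.121×1.370^0.5) = 12.24/0.1416 = 86.4.

86.4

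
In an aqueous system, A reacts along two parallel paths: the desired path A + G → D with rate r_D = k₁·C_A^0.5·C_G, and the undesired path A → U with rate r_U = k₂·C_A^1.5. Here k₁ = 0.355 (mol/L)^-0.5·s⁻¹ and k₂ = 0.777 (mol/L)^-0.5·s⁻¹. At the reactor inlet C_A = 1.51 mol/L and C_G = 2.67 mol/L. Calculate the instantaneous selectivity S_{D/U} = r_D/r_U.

S_{D/U} = r_D/r_U = (k₁·C_A^0.5·C_G)/(k₂·C_A^1.5) = (k₁/k₂)·C_A⁻¹·C_G.
= (0.355×1.510^0.5×2.670) / (0.777×1.510^1.5) = 1.165/1.442 = 0.808.
The undesired path is higher order in A, so low C_A (CSTR or dilute feed) favours D.

0.808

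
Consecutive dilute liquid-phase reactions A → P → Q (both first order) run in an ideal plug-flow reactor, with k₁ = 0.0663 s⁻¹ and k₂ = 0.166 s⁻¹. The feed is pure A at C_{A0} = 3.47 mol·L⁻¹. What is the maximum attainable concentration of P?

0.753 mol·L⁻¹

For a first-order series the maximum intermediate yield is C_{P,max}/C_{A0} = (k₁/k₂)^[k₂/(k₂−k₁)].
= (0.0663/0.166)^(0.166/(0.166−0.0663)) = (0.3994)^(1.665) = 0.2169.
C_{P,max} = 0.2169×3.47 = 0.753 mol·L⁻¹.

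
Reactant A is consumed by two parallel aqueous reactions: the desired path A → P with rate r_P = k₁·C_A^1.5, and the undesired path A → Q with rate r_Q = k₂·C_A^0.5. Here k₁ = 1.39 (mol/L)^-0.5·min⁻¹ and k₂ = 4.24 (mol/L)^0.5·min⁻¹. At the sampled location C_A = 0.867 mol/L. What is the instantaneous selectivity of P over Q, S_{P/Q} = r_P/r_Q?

0.284

S_{P/Q} = r_P/r_Q = (k₁·C_A^1.5)/(k₂·C_A^0.5) = (k₁/k₂)·C_A.
= (1.39×0.8670^1.5) / (4.24×0.8670^0.5) = 1.122/3.948 = 0.284.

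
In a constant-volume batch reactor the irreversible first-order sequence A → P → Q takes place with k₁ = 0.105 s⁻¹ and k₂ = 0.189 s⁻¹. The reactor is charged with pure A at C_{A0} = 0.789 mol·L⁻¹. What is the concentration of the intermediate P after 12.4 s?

0.174 mol·L⁻¹

For first-order series with pure A initially, C_P(t) = k₁C_{A0}/(k₂−k₁)·(e^(−k₁t) − e^(−k₂t)).
e^(−k₁t) = e^(−0.105×12.4) = e^(−1.302) = 0.2720; e^(−k₂t) = e^(−2.344) = 0.09598.
C_P = 0.105×0.789/(0.189−0.105) × (0.2720−0.09598) = 0.9862×0.1760 = 0.1736 mol·L⁻¹.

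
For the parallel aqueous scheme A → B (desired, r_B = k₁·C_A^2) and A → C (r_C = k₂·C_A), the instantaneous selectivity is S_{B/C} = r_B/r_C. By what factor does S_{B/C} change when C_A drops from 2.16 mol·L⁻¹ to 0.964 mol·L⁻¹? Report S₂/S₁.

S_{B/C} = (k₁/k₂)·C_A, so S₂/S₁ = (C_{A,2}/C_{A,1}).
= 0.964/2.16 = 0.446.
Selectivity toward B falls as C_A falls — high-concentration operation is favoured.

0.446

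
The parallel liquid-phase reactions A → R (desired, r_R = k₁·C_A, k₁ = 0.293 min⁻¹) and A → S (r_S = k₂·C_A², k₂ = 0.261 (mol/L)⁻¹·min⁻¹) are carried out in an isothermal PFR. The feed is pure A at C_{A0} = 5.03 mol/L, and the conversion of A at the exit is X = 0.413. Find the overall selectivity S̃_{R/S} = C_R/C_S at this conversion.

0.286

C_A = C_{A0}(1−X) = 2.953 mol/L.
Along a PFR/batch, dC_R/dC_A = −r_R/(r_R+r_S) = −k₁/(k₁+k₂·C_A).
Integrating from C_{A0} to C_A: C_R = (0.293/0.261)·ln[(0.293+0.261·5.03)/(0.293+0.261·2.95)] = 1.123·ln(1.606/1.064) = 0.4625 mol/L.
C_S = (C_{A0}−C_A)−C_R = 1.615 mol/L; S̃_{R/S} = 0.4625/1.615 = 0.286.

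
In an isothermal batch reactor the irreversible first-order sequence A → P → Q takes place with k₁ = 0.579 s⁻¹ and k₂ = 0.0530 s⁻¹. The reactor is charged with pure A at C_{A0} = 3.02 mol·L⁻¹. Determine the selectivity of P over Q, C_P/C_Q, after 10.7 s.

1.65

For first-order series with pure A initially, C_P(t) = k₁C_{A0}/(k₂−k₁)·(e^(−k₁t) − e^(−k₂t)).
e^(−k₁t) = e^(−0.579×10.7) = e^(−6.195) = 0.002039; e^(−k₂t) = e^(−0.5671) = 0.5672.
C_P = 0.579×3.02/(0.0530−0.579) × (0.002039−0.5672) = (-3.324)×(-0.5651) = 1.879 mol·L⁻¹.
C_A = C_{A0}e^(−k₁t) = 0.006158 mol·L⁻¹, so C_Q = C_{A0}−C_A−C_P = 1.135 mol·L⁻¹; C_P/C_Q = 1.65.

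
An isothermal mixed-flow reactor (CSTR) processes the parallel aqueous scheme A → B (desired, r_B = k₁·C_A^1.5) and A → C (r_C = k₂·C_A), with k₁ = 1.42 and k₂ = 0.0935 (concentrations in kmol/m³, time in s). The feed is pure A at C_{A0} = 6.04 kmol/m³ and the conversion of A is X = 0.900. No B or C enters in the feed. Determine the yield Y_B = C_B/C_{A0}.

0.830

Exit C_A = C_{A0}(1−X) = 6.04×0.100 = 0.6040 kmol/m³.
In a CSTR the entire volume is at exit conditions, so r_B = 1.42×0.6040^1.5 = 0.6666 and r_C = 0.0935×0.6040 = 0.05647.
Fraction of consumed A going to B: r_B/(r_B+r_C) = 0.9219.
C_B = 0.9219·C_{A0}·X = 0.9219×6.04×0.900 = 5.01 kmol/m³; Y_B = C_B/C_{A0} = 0.830.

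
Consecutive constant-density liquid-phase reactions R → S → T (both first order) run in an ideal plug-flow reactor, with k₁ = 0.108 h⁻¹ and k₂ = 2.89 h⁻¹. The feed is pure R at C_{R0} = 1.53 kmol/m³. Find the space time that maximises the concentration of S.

1.18 h

The intermediate peaks when r₁ = r₂, i.e. k₁e^(−k₁τ) = k₂e^(−k₂τ), giving τ_opt = ln(k₂/k₁)/(k₂−k₁).
= ln(2.89/0.108)/(2.89−0.108) = ln(26.76)/2.782 = 3.287/2.782 = 1.18 h.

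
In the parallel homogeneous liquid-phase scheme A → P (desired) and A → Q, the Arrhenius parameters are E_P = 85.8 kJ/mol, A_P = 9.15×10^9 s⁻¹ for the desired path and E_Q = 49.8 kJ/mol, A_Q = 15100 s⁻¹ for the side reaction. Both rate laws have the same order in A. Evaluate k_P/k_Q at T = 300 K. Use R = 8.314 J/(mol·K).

Since both paths have the same order in A, the concentration cancels and S_{P/Q} = k_P/k_Q = (A_P/A_Q)·exp[(E_Q−E_P)/(RT)].
(E_Q−E_P)/(RT) = (49.8−85.8)×10³/(8.314×300) = -36000/2494 = -14.43.
k_P/k_Q = (9.15×10^9/15100)·exp(-14.43) = 6.060×10^5 × 5.390×10^-7 = 0.327.
Since E_P > E_Q, raising the temperature improves selectivity toward P.

0.327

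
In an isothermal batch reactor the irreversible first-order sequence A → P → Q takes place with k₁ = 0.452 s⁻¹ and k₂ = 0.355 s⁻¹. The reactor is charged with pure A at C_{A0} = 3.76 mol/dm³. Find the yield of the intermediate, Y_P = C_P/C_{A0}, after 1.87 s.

0.398

The intermediate concentration in a first-order A→B→C sequence is C_P = k₁C_{A0}(e^(−k₁t) − e^(−k₂t))/(k₂−k₁).
e^(−k₁t) = e^(−0.452×1.87) = e^(−0.8452) = 0.4295; e^(−k₂t) = e^(−0.6639) = 0.5149.
C_P = 0.452×3.76/(0.355−0.452) × (0.4295−0.5149) = (-17.52)×(-0.08541) = 1.496 mol/dm³.
Y_P = C_P/C_{A0} = 1.496/3.76 = 0.398.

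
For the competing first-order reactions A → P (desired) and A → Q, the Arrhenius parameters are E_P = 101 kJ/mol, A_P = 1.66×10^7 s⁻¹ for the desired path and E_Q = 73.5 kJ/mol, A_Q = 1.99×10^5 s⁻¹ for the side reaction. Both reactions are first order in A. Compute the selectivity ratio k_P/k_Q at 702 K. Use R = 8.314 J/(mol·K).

k_P/k_Q = (A_P/A_Q)·exp[−(E_P−E_Q)/(RT)] = (A_P/A_Q)·exp[(E_Q−E_P)/(RT)].
(E_Q−E_P)/(RT) = (73.5−101)×10³/(8.314×702) = -27500/5836 = -4.712.
k_P/k_Q = (1.66×10^7/1.99×10^5)·exp(-4.712) = 83.42 × 0.008989 = 0.750.

0.750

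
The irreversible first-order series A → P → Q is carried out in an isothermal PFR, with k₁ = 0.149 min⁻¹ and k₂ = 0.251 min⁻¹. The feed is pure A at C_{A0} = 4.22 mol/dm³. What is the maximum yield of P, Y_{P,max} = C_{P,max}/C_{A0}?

0.277

At the optimum, C_{P,max}/C_{A0} = (k₁/k₂)^[k₂/(k₂−k₁)].
= (0.149/0.251)^(0.251/(0.251−0.149)) = (0.5936)^(2.461) = 0.2771.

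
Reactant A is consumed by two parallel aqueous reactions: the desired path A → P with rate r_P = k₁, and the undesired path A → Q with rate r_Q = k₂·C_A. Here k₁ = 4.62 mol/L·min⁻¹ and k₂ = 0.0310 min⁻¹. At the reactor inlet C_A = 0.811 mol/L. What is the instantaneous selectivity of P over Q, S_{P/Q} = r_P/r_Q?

S_{P/Q} = r_P/r_Q = (k₁)/(k₂·C_A) = (k₁/k₂)·C_A⁻¹.
= (4.62) / (0.0310×0.8110) = 4.620/0.02514 = 184.
The undesired path is higher order in A, so low C_A (CSTR or dilute feed) favours P.

184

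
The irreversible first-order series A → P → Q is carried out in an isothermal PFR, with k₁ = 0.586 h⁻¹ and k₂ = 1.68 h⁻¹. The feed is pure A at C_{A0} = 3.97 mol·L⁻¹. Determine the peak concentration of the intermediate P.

For a first-order series the maximum intermediate yield is C_{P,max}/C_{A0} = (k₁/k₂)^[k₂/(k₂−k₁)].
= (0.586/1.68)^(1.68/(1.68−0.586)) = (0.3488)^(1.536) = 0.1984.
C_{P,max} = 0.1984×3.97 = 0.788 mol·L⁻¹.

0.788 mol·L⁻¹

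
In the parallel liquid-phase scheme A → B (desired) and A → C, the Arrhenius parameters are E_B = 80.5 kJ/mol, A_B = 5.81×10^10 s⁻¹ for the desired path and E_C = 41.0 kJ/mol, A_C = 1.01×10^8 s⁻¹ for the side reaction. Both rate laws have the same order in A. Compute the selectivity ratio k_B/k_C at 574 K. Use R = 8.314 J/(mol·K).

k_B/k_C = (A_B/A_C)·exp[−(E_B−E_C)/(RT)] = (A_B/A_C)·exp[(E_C−E_B)/(RT)].
(E_C−E_B)/(RT) = (41.0−80.5)×10³/(8.314×574) = -39500/4772 = -8.277.
k_B/k_C = (5.81×10^10/1.01×10^8)·exp(-8.277) = 575.2 × 2.543×10^-4 = 0.146.

0.146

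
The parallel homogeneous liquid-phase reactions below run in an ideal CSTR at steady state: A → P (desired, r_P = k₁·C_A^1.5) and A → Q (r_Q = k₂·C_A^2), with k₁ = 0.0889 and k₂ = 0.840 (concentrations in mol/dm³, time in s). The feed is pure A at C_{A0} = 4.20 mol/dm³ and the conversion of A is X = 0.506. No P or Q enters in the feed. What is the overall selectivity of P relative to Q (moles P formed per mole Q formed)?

Exit C_A = C_{A0}(1−X) = 4.20×0.494 = 2.075 mol/dm³.
Rates in a CSTR are evaluated at the outlet concentration: r_P = 0.0889×2.075^1.5 = 0.2657, r_Q = 0.840×2.075^2 = 3.616.
Overall selectivity = C_P/C_Q = r_Pτ/(r_Qτ) = r_P/r_Q = 0.0735.

0.0735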